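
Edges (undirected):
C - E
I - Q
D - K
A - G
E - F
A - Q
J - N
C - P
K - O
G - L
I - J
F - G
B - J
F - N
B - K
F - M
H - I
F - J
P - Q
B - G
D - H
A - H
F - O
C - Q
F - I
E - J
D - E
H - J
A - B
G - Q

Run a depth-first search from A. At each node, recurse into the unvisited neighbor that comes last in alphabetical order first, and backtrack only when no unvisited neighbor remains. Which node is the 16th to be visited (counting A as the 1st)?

L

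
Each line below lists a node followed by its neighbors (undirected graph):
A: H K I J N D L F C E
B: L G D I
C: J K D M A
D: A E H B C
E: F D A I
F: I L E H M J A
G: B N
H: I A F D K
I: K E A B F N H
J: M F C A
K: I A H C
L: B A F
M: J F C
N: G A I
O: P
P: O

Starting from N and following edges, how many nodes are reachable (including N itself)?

14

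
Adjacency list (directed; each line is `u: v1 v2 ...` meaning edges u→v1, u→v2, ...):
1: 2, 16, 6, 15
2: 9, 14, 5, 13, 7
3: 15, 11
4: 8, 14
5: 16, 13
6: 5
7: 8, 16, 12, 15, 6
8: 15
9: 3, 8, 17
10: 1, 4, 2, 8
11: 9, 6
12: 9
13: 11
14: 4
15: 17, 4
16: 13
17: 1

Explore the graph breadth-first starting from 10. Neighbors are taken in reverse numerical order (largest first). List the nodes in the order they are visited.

10 8 4 2 1 15 14 13 9 7 5 16 6 17 11 3 12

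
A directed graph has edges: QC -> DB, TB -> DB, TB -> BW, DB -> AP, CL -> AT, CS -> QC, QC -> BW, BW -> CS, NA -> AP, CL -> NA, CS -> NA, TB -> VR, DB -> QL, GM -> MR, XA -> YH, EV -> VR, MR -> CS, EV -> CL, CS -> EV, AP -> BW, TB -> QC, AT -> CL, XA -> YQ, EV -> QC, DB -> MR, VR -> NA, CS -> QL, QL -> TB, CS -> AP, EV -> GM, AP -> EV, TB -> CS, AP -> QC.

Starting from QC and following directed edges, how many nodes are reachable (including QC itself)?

BFS from QC visits: QC, BW, DB, CS, AP, MR, QL, EV, NA, TB, CL, GM, VR, AT
Reachable nodes: 14 of 17 total.

14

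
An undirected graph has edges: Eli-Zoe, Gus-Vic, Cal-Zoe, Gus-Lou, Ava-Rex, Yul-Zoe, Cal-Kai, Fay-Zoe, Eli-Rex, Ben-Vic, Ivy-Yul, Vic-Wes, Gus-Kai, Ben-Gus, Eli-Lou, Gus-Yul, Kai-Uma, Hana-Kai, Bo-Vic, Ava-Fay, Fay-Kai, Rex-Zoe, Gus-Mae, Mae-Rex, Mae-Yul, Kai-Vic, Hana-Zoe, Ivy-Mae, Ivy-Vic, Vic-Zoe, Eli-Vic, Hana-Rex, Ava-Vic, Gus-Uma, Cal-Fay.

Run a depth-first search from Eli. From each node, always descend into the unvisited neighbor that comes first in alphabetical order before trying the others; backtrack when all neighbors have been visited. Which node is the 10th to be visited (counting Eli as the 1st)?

Visit Eli
Eli → Lou
Lou → Gus
Gus → Ben
Ben → Vic
Vic → Ava
Ava → Fay
Fay → Cal
Cal → Kai
Kai → Hana
Hana → Rex
Rex → Mae
Mae → Ivy
Ivy → Yul
Yul → Zoe
Kai → Uma
Vic → Bo
Vic → Wes

Visit order: Eli, Lou, Gus, Ben, Vic, Ava, Fay, Cal, Kai, Hana, Rex, Mae, Ivy, Yul, Zoe, Uma, Bo, Wes

Hana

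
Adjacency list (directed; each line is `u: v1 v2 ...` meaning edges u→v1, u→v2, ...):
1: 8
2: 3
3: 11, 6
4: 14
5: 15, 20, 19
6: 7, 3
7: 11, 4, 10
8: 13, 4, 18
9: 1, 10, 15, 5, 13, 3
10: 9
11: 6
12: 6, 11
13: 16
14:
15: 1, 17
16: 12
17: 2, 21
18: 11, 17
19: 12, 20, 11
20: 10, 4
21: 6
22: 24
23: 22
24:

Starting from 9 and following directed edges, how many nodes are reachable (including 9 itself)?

21

BFS from 9 visits: 9, 1, 10, 15, 5, 13, 3, 8, 17, 20, 19, 16, 11, 6, 4, 18, 2, 21, 12, 7, 14
Reachable nodes: 21 of 24 total.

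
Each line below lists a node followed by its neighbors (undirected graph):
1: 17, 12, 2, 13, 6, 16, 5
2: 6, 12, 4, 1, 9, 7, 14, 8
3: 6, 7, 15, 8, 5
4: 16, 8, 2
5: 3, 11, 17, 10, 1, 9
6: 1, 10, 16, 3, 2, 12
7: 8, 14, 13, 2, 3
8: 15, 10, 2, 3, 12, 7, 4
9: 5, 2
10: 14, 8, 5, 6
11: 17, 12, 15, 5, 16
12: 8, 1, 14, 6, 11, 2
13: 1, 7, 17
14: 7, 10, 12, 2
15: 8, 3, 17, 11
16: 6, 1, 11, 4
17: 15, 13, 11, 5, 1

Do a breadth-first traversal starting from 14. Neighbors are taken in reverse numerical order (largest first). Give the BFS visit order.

Visit 14; enqueue 12, 10, 7, 2 → queue [12, 10, 7, 2]
Visit 12; enqueue 11, 8, 6, 1 → queue [10, 7, 2, 11, 8, 6, 1]
Visit 10; enqueue 5 → queue [7, 2, 11, 8, 6, 1, 5]
Visit 7; enqueue 13, 3 → queue [2, 11, 8, 6, 1, 5, 13, 3]
Visit 2; enqueue 9, 4 → queue [11, 8, 6, 1, 5, 13, 3, 9, 4]
Visit 11; enqueue 17, 16, 15 → queue [8, 6, 1, 5, 13, 3, 9, 4, 17, 16, 15]
Visit 8 → queue [6, 1, 5, 13, 3, 9, 4, 17, 16, 15]
Visit 6 → queue [1, 5, 13, 3, 9, 4, 17, 16, 15]
Visit 1 → queue [5, 13, 3, 9, 4, 17, 16, 15]
Visit 5 → queue [13, 3, 9, 4, 17, 16, 15]
Visit 13 → queue [3, 9, 4, 17, 16, 15]
Visit 3 → queue [9, 4, 17, 16, 15]
Visit 9 → queue [4, 17, 16, 15]
Visit 4 → queue [17, 16, 15]
Visit 17 → queue [16, 15]
Visit 16 → queue [15]
Visit 15 → queue []

14, 12, 10, 7, 2, 11, 8, 6, 1, 5, 13, 3, 9, 4, 17, 16, 15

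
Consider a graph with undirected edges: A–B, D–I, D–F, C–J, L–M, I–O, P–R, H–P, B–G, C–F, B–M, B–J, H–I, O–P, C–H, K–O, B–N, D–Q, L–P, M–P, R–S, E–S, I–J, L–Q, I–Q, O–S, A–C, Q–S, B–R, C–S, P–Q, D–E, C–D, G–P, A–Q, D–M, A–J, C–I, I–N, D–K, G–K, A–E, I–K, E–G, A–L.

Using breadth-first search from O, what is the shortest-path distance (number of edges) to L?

2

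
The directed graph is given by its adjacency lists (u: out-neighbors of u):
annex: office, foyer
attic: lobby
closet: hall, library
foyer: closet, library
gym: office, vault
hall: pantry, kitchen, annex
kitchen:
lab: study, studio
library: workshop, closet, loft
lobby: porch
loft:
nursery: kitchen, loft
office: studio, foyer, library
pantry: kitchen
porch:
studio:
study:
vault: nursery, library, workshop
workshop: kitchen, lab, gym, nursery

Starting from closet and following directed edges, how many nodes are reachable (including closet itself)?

16

BFS from closet visits: closet, library, hall, workshop, loft, pantry, kitchen, annex, nursery, lab, gym, office, foyer, study, studio, vault
Reachable nodes: 16 of 19 total.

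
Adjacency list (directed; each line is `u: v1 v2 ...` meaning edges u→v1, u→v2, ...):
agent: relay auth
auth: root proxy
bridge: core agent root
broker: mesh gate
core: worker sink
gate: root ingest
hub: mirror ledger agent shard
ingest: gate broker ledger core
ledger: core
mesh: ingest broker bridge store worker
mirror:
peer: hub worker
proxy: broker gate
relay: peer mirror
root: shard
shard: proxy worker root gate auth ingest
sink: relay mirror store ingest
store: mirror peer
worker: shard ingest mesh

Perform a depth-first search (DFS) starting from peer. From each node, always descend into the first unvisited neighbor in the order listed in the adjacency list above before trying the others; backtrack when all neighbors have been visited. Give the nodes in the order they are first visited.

peer hub mirror ledger core worker shard proxy broker mesh ingest gate root bridge agent relay auth store sink

Visit peer
peer → hub
hub → mirror
hub → ledger
ledger → core
core → worker
worker → shard
shard → proxy
proxy → broker
broker → mesh
mesh → ingest
ingest → gate
gate → root
mesh → bridge
bridge → agent
agent → relay
agent → auth
mesh → store
core → sink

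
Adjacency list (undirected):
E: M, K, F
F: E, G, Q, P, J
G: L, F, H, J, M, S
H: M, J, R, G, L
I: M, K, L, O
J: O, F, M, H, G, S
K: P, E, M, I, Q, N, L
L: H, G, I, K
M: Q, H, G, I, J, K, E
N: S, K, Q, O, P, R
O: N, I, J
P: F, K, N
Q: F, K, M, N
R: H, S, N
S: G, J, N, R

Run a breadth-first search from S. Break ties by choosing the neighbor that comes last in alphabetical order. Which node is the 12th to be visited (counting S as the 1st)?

Visit S; enqueue R, N, J, G → queue [R, N, J, G]
Visit R; enqueue H → queue [N, J, G, H]
Visit N; enqueue Q, P, O, K → queue [J, G, H, Q, P, O, K]
Visit J; enqueue M, F → queue [G, H, Q, P, O, K, M, F]
Visit G; enqueue L → queue [H, Q, P, O, K, M, F, L]
Visit H → queue [Q, P, O, K, M, F, L]
Visit Q → queue [P, O, K, M, F, L]
Visit P → queue [O, K, M, F, L]
Visit O; enqueue I → queue [K, M, F, L, I]
Visit K; enqueue E → queue [M, F, L, I, E]
Visit M → queue [F, L, I, E]
Visit F → queue [L, I, E]
Visit L → queue [I, E]
Visit I → queue [E]
Visit E → queue []

Visit order: S, R, N, J, G, H, Q, P, O, K, M, F, L, I, E

F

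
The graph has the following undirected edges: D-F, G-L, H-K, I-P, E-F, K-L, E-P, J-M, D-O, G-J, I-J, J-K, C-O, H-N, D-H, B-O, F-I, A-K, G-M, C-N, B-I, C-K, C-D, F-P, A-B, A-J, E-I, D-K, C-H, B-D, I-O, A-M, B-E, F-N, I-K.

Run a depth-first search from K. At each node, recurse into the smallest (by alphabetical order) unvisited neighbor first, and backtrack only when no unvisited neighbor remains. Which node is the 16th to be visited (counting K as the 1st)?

Visit K
K → A
A → B
B → D
D → C
C → H
H → N
N → F
F → E
E → I
I → J
J → G
G → L
G → M
I → O
I → P

Visit order: K, A, B, D, C, H, N, F, E, I, J, G, L, M, O, P

P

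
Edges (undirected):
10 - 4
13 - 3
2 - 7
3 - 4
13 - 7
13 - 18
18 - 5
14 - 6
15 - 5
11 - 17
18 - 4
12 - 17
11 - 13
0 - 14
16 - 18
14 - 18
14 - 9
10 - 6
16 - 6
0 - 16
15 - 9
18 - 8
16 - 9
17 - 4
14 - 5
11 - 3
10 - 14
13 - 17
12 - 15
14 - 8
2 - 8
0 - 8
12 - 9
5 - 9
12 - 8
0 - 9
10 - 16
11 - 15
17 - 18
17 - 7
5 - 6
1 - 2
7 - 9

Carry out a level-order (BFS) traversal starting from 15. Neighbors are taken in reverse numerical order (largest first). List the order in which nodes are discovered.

15 → 12 → 11 → 9 → 5 → 17 → 8 → 13 → 3 → 16 → 14 → 7 → 0 → 18 → 6 → 4 → 2 → 10 → 1

Visit 15; enqueue 12, 11, 9, 5 → queue [12, 11, 9, 5]
Visit 12; enqueue 17, 8 → queue [11, 9, 5, 17, 8]
Visit 11; enqueue 13, 3 → queue [9, 5, 17, 8, 13, 3]
Visit 9; enqueue 16, 14, 7, 0 → queue [5, 17, 8, 13, 3, 16, 14, 7, 0]
Visit 5; enqueue 18, 6 → queue [17, 8, 13, 3, 16, 14, 7, 0, 18, 6]
Visit 17; enqueue 4 → queue [8, 13, 3, 16, 14, 7, 0, 18, 6, 4]
Visit 8; enqueue 2 → queue [13, 3, 16, 14, 7, 0, 18, 6, 4, 2]
Visit 13 → queue [3, 16, 14, 7, 0, 18, 6, 4, 2]
Visit 3 → queue [16, 14, 7, 0, 18, 6, 4, 2]
Visit 16; enqueue 10 → queue [14, 7, 0, 18, 6, 4, 2, 10]
Visit 14 → queue [7, 0, 18, 6, 4, 2, 10]
Visit 7 → queue [0, 18, 6, 4, 2, 10]
Visit 0 → queue [18, 6, 4, 2, 10]
Visit 18 → queue [6, 4, 2, 10]
Visit 6 → queue [4, 2, 10]
Visit 4 → queue [2, 10]
Visit 2; enqueue 1 → queue [10, 1]
Visit 10 → queue [1]
Visit 1 → queue []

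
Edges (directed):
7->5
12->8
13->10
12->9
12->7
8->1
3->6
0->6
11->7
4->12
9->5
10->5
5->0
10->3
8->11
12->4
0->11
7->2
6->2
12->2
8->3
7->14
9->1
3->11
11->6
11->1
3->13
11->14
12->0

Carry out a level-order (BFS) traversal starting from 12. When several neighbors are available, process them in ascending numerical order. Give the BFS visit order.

Visit 12; enqueue 0, 2, 4, 7, 8, 9 → queue [0, 2, 4, 7, 8, 9]
Visit 0; enqueue 6, 11 → queue [2, 4, 7, 8, 9, 6, 11]
Visit 2 → queue [4, 7, 8, 9, 6, 11]
Visit 4 → queue [7, 8, 9, 6, 11]
Visit 7; enqueue 5, 14 → queue [8, 9, 6, 11, 5, 14]
Visit 8; enqueue 1, 3 → queue [9, 6, 11, 5, 14, 1, 3]
Visit 9 → queue [6, 11, 5, 14, 1, 3]
Visit 6 → queue [11, 5, 14, 1, 3]
Visit 11 → queue [5, 14, 1, 3]
Visit 5 → queue [14, 1, 3]
Visit 14 → queue [1, 3]
Visit 1 → queue [3]
Visit 3; enqueue 13 → queue [13]
Visit 13; enqueue 10 → queue [10]
Visit 10 → queue []

12, 0, 2, 4, 7, 8, 9, 6, 11, 5, 14, 1, 3, 13, 10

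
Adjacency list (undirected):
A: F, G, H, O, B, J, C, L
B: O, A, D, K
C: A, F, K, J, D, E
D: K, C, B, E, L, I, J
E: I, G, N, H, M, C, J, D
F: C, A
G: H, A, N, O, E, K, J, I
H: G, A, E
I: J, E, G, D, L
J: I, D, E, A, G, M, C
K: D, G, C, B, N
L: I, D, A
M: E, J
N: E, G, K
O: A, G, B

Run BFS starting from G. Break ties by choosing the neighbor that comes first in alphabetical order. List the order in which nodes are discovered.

Visit G; enqueue A, E, H, I, J, K, N, O → queue [A, E, H, I, J, K, N, O]
Visit A; enqueue B, C, F, L → queue [E, H, I, J, K, N, O, B, C, F, L]
Visit E; enqueue D, M → queue [H, I, J, K, N, O, B, C, F, L, D, M]
Visit H → queue [I, J, K, N, O, B, C, F, L, D, M]
Visit I → queue [J, K, N, O, B, C, F, L, D, M]
Visit J → queue [K, N, O, B, C, F, L, D, M]
Visit K → queue [N, O, B, C, F, L, D, M]
Visit N → queue [O, B, C, F, L, D, M]
Visit O → queue [B, C, F, L, D, M]
Visit B → queue [C, F, L, D, M]
Visit C → queue [F, L, D, M]
Visit F → queue [L, D, M]
Visit L → queue [D, M]
Visit D → queue [M]
Visit M → queue []

G → A → E → H → I → J → K → N → O → B → C → F → L → D → M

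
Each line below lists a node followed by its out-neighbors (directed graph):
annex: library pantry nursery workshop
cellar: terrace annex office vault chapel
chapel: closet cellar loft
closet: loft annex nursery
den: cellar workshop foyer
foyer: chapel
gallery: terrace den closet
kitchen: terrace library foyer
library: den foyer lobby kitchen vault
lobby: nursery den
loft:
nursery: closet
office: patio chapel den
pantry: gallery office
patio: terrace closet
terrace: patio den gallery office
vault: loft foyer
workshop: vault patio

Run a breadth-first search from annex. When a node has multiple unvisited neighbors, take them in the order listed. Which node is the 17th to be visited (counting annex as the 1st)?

terrace

Visit annex; enqueue library, pantry, nursery, workshop → queue [library, pantry, nursery, workshop]
Visit library; enqueue den, foyer, lobby, kitchen, vault → queue [pantry, nursery, workshop, den, foyer, lobby, kitchen, vault]
Visit pantry; enqueue gallery, office → queue [nursery, workshop, den, foyer, lobby, kitchen, vault, gallery, office]
Visit nursery; enqueue closet → queue [workshop, den, foyer, lobby, kitchen, vault, gallery, office, closet]
Visit workshop; enqueue patio → queue [den, foyer, lobby, kitchen, vault, gallery, office, closet, patio]
Visit den; enqueue cellar → queue [foyer, lobby, kitchen, vault, gallery, office, closet, patio, cellar]
Visit foyer; enqueue chapel → queue [lobby, kitchen, vault, gallery, office, closet, patio, cellar, chapel]
Visit lobby → queue [kitchen, vault, gallery, office, closet, patio, cellar, chapel]
Visit kitchen; enqueue terrace → queue [vault, gallery, office, closet, patio, cellar, chapel, terrace]
Visit vault; enqueue loft → queue [gallery, office, closet, patio, cellar, chapel, terrace, loft]
Visit gallery → queue [office, closet, patio, cellar, chapel, terrace, loft]
Visit office → queue [closet, patio, cellar, chapel, terrace, loft]
Visit closet → queue [patio, cellar, chapel, terrace, loft]
Visit patio → queue [cellar, chapel, terrace, loft]
Visit cellar → queue [chapel, terrace, loft]
Visit chapel → queue [terrace, loft]
Visit terrace → queue [loft]
Visit loft → queue []

Visit order: annex, library, pantry, nursery, workshop, den, foyer, lobby, kitchen, vault, gallery, office, closet, patio, cellar, chapel, terrace, loft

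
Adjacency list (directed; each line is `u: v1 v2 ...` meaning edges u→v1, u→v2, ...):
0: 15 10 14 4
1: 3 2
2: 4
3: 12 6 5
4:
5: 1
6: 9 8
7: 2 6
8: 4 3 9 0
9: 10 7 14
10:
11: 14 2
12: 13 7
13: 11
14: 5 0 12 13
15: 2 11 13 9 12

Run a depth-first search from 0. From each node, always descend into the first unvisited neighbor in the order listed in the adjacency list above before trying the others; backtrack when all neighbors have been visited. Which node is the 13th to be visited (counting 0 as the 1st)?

Visit 0
0 → 15
15 → 2
2 → 4
15 → 11
11 → 14
14 → 5
5 → 1
1 → 3
3 → 12
12 → 13
12 → 7
7 → 6
6 → 9
9 → 10
6 → 8

Visit order: 0, 15, 2, 4, 11, 14, 5, 1, 3, 12, 13, 7, 6, 9, 10, 8

6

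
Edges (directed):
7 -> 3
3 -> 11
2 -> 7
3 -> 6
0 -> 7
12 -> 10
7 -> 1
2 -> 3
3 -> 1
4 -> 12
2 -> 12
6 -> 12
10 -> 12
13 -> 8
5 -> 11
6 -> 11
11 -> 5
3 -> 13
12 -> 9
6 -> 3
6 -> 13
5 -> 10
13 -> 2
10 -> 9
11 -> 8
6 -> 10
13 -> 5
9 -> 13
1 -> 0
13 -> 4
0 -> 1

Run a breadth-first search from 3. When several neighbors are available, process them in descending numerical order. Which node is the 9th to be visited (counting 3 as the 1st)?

2

Visit 3; enqueue 13, 11, 6, 1 → queue [13, 11, 6, 1]
Visit 13; enqueue 8, 5, 4, 2 → queue [11, 6, 1, 8, 5, 4, 2]
Visit 11 → queue [6, 1, 8, 5, 4, 2]
Visit 6; enqueue 12, 10 → queue [1, 8, 5, 4, 2, 12, 10]
Visit 1; enqueue 0 → queue [8, 5, 4, 2, 12, 10, 0]
Visit 8 → queue [5, 4, 2, 12, 10, 0]
Visit 5 → queue [4, 2, 12, 10, 0]
Visit 4 → queue [2, 12, 10, 0]
Visit 2; enqueue 7 → queue [12, 10, 0, 7]
Visit 12; enqueue 9 → queue [10, 0, 7, 9]
Visit 10 → queue [0, 7, 9]
Visit 0 → queue [7, 9]
Visit 7 → queue [9]
Visit 9 → queue []

Visit order: 3, 13, 11, 6, 1, 8, 5, 4, 2, 12, 10, 0, 7, 9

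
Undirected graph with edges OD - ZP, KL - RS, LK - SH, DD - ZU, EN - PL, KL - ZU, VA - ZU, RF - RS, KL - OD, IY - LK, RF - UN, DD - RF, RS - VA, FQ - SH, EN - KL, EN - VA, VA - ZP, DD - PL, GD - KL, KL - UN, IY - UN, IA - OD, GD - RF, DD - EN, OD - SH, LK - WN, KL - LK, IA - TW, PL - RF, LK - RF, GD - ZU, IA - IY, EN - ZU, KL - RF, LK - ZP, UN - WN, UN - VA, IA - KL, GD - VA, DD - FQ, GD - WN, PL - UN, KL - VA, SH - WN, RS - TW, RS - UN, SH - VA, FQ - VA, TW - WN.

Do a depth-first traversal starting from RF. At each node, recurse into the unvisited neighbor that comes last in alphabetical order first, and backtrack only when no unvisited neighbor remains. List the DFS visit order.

Visit RF
RF → UN
UN → WN
WN → TW
TW → RS
RS → VA
VA → ZU
ZU → KL
KL → OD
OD → ZP
ZP → LK
LK → SH
SH → FQ
FQ → DD
DD → PL
PL → EN
LK → IY
IY → IA
KL → GD

RF UN WN TW RS VA ZU KL OD ZP LK SH FQ DD PL EN IY IA GD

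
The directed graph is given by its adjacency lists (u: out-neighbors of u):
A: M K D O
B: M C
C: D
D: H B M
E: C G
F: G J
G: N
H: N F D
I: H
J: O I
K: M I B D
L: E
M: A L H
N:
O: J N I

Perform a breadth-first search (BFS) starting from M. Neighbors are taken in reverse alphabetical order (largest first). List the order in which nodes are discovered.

M, L, H, A, E, N, F, D, O, K, G, C, J, B, I

Visit M; enqueue L, H, A → queue [L, H, A]
Visit L; enqueue E → queue [H, A, E]
Visit H; enqueue N, F, D → queue [A, E, N, F, D]
Visit A; enqueue O, K → queue [E, N, F, D, O, K]
Visit E; enqueue G, C → queue [N, F, D, O, K, G, C]
Visit N → queue [F, D, O, K, G, C]
Visit F; enqueue J → queue [D, O, K, G, C, J]
Visit D; enqueue B → queue [O, K, G, C, J, B]
Visit O; enqueue I → queue [K, G, C, J, B, I]
Visit K → queue [G, C, J, B, I]
Visit G → queue [C, J, B, I]
Visit C → queue [J, B, I]
Visit J → queue [B, I]
Visit B → queue [I]
Visit I → queue []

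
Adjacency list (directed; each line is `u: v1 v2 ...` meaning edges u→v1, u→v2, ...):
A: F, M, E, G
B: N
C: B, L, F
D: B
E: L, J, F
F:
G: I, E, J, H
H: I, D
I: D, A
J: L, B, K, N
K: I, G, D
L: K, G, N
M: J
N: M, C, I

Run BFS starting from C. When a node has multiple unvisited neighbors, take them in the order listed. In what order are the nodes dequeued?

Visit C; enqueue B, L, F → queue [B, L, F]
Visit B; enqueue N → queue [L, F, N]
Visit L; enqueue K, G → queue [F, N, K, G]
Visit F → queue [N, K, G]
Visit N; enqueue M, I → queue [K, G, M, I]
Visit K; enqueue D → queue [G, M, I, D]
Visit G; enqueue E, J, H → queue [M, I, D, E, J, H]
Visit M → queue [I, D, E, J, H]
Visit I; enqueue A → queue [D, E, J, H, A]
Visit D → queue [E, J, H, A]
Visit E → queue [J, H, A]
Visit J → queue [H, A]
Visit H → queue [A]
Visit A → queue []

C B L F N K G M I D E J H A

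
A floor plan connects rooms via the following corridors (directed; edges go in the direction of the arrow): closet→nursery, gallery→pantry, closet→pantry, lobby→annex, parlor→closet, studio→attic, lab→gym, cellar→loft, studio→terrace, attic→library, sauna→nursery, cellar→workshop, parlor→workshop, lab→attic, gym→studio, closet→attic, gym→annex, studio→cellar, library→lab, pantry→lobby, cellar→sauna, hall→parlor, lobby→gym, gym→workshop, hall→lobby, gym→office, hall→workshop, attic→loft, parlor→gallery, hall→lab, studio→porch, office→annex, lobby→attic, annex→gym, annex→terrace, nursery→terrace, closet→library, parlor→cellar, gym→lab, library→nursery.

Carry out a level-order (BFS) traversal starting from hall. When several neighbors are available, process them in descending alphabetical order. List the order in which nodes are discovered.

Visit hall; enqueue workshop, parlor, lobby, lab → queue [workshop, parlor, lobby, lab]
Visit workshop → queue [parlor, lobby, lab]
Visit parlor; enqueue gallery, closet, cellar → queue [lobby, lab, gallery, closet, cellar]
Visit lobby; enqueue gym, attic, annex → queue [lab, gallery, closet, cellar, gym, attic, annex]
Visit lab → queue [gallery, closet, cellar, gym, attic, annex]
Visit gallery; enqueue pantry → queue [closet, cellar, gym, attic, annex, pantry]
Visit closet; enqueue nursery, library → queue [cellar, gym, attic, annex, pantry, nursery, library]
Visit cellar; enqueue sauna, loft → queue [gym, attic, annex, pantry, nursery, library, sauna, loft]
Visit gym; enqueue studio, office → queue [attic, annex, pantry, nursery, library, sauna, loft, studio, office]
Visit attic → queue [annex, pantry, nursery, library, sauna, loft, studio, office]
Visit annex; enqueue terrace → queue [pantry, nursery, library, sauna, loft, studio, office, terrace]
Visit pantry → queue [nursery, library, sauna, loft, studio, office, terrace]
Visit nursery → queue [library, sauna, loft, studio, office, terrace]
Visit library → queue [sauna, loft, studio, office, terrace]
Visit sauna → queue [loft, studio, office, terrace]
Visit loft → queue [studio, office, terrace]
Visit studio; enqueue porch → queue [office, terrace, porch]
Visit office → queue [terrace, porch]
Visit terrace → queue [porch]
Visit porch → queue []

hall workshop parlor lobby lab gallery closet cellar gym attic annex pantry nursery library sauna loft studio office terrace porch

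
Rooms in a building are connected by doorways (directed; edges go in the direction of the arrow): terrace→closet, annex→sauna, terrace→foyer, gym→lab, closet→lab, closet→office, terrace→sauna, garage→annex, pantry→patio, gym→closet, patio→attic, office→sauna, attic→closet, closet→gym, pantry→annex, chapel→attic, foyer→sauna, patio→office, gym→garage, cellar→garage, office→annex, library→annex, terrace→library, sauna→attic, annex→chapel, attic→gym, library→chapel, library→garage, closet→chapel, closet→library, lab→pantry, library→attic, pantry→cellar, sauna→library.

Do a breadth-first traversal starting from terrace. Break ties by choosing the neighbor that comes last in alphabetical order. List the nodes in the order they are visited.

terrace sauna library foyer closet attic garage chapel annex office lab gym pantry patio cellar

Visit terrace; enqueue sauna, library, foyer, closet → queue [sauna, library, foyer, closet]
Visit sauna; enqueue attic → queue [library, foyer, closet, attic]
Visit library; enqueue garage, chapel, annex → queue [foyer, closet, attic, garage, chapel, annex]
Visit foyer → queue [closet, attic, garage, chapel, annex]
Visit closet; enqueue office, lab, gym → queue [attic, garage, chapel, annex, office, lab, gym]
Visit attic → queue [garage, chapel, annex, office, lab, gym]
Visit garage → queue [chapel, annex, office, lab, gym]
Visit chapel → queue [annex, office, lab, gym]
Visit annex → queue [office, lab, gym]
Visit office → queue [lab, gym]
Visit lab; enqueue pantry → queue [gym, pantry]
Visit gym → queue [pantry]
Visit pantry; enqueue patio, cellar → queue [patio, cellar]
Visit patio → queue [cellar]
Visit cellar → queue []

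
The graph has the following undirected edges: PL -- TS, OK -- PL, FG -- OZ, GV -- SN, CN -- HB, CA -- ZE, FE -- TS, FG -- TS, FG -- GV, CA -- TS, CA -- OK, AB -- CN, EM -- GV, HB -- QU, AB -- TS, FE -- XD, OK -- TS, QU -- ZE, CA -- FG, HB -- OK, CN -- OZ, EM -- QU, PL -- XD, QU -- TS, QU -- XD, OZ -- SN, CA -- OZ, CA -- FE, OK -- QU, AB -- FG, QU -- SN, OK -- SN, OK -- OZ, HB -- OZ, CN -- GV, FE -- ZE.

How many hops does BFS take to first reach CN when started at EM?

Level 0: EM
Level 1: GV, QU
Level 2: CN, FG, HB, OK, SN, TS, XD, ZE
Level 3: AB, CA, FE, OZ, PL
CN first appears at level 2.

2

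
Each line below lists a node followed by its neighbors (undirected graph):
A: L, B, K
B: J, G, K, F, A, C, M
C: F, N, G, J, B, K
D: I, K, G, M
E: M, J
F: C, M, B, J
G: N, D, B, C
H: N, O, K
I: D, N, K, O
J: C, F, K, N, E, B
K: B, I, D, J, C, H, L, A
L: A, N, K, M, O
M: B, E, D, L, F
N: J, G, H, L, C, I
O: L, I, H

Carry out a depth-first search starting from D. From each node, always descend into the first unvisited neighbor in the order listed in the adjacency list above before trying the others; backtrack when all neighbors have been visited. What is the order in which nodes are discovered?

D, I, N, J, C, F, M, B, G, K, H, O, L, A, E

Visit D
D → I
I → N
N → J
J → C
C → F
F → M
M → B
B → G
B → K
K → H
H → O
O → L
L → A
M → E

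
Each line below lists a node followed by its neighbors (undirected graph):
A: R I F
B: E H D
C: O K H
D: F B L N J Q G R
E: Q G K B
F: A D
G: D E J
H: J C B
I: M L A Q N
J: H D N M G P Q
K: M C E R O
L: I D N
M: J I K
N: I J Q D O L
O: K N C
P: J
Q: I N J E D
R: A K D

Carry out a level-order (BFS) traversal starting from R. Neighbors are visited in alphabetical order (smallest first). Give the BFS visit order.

R -> A -> D -> K -> F -> I -> B -> G -> J -> L -> N -> Q -> C -> E -> M -> O -> H -> P

Visit R; enqueue A, D, K → queue [A, D, K]
Visit A; enqueue F, I → queue [D, K, F, I]
Visit D; enqueue B, G, J, L, N, Q → queue [K, F, I, B, G, J, L, N, Q]
Visit K; enqueue C, E, M, O → queue [F, I, B, G, J, L, N, Q, C, E, M, O]
Visit F → queue [I, B, G, J, L, N, Q, C, E, M, O]
Visit I → queue [B, G, J, L, N, Q, C, E, M, O]
Visit B; enqueue H → queue [G, J, L, N, Q, C, E, M, O, H]
Visit G → queue [J, L, N, Q, C, E, M, O, H]
Visit J; enqueue P → queue [L, N, Q, C, E, M, O, H, P]
Visit L → queue [N, Q, C, E, M, O, H, P]
Visit N → queue [Q, C, E, M, O, H, P]
Visit Q → queue [C, E, M, O, H, P]
Visit C → queue [E, M, O, H, P]
Visit E → queue [M, O, H, P]
Visit M → queue [O, H, P]
Visit O → queue [H, P]
Visit H → queue [P]
Visit P → queue []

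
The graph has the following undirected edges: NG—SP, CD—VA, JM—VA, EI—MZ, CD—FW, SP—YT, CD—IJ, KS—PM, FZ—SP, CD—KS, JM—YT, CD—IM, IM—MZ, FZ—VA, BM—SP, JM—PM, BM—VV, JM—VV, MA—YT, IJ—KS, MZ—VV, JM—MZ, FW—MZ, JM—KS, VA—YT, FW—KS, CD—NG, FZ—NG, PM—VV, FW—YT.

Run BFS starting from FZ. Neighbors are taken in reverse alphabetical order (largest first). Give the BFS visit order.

FZ -> VA -> SP -> NG -> YT -> JM -> CD -> BM -> MA -> FW -> VV -> PM -> MZ -> KS -> IM -> IJ -> EI

Visit FZ; enqueue VA, SP, NG → queue [VA, SP, NG]
Visit VA; enqueue YT, JM, CD → queue [SP, NG, YT, JM, CD]
Visit SP; enqueue BM → queue [NG, YT, JM, CD, BM]
Visit NG → queue [YT, JM, CD, BM]
Visit YT; enqueue MA, FW → queue [JM, CD, BM, MA, FW]
Visit JM; enqueue VV, PM, MZ, KS → queue [CD, BM, MA, FW, VV, PM, MZ, KS]
Visit CD; enqueue IM, IJ → queue [BM, MA, FW, VV, PM, MZ, KS, IM, IJ]
Visit BM → queue [MA, FW, VV, PM, MZ, KS, IM, IJ]
Visit MA → queue [FW, VV, PM, MZ, KS, IM, IJ]
Visit FW → queue [VV, PM, MZ, KS, IM, IJ]
Visit VV → queue [PM, MZ, KS, IM, IJ]
Visit PM → queue [MZ, KS, IM, IJ]
Visit MZ; enqueue EI → queue [KS, IM, IJ, EI]
Visit KS → queue [IM, IJ, EI]
Visit IM → queue [IJ, EI]
Visit IJ → queue [EI]
Visit EI → queue []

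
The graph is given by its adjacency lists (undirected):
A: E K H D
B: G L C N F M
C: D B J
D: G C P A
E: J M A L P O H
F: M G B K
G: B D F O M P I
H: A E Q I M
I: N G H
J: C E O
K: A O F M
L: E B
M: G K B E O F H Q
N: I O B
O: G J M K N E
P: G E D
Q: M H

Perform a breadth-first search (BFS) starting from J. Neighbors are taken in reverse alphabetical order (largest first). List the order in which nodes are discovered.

Visit J; enqueue O, E, C → queue [O, E, C]
Visit O; enqueue N, M, K, G → queue [E, C, N, M, K, G]
Visit E; enqueue P, L, H, A → queue [C, N, M, K, G, P, L, H, A]
Visit C; enqueue D, B → queue [N, M, K, G, P, L, H, A, D, B]
Visit N; enqueue I → queue [M, K, G, P, L, H, A, D, B, I]
Visit M; enqueue Q, F → queue [K, G, P, L, H, A, D, B, I, Q, F]
Visit K → queue [G, P, L, H, A, D, B, I, Q, F]
Visit G → queue [P, L, H, A, D, B, I, Q, F]
Visit P → queue [L, H, A, D, B, I, Q, F]
Visit L → queue [H, A, D, B, I, Q, F]
Visit H → queue [A, D, B, I, Q, F]
Visit A → queue [D, B, I, Q, F]
Visit D → queue [B, I, Q, F]
Visit B → queue [I, Q, F]
Visit I → queue [Q, F]
Visit Q → queue [F]
Visit F → queue []

J, O, E, C, N, M, K, G, P, L, H, A, D, B, I, Q, F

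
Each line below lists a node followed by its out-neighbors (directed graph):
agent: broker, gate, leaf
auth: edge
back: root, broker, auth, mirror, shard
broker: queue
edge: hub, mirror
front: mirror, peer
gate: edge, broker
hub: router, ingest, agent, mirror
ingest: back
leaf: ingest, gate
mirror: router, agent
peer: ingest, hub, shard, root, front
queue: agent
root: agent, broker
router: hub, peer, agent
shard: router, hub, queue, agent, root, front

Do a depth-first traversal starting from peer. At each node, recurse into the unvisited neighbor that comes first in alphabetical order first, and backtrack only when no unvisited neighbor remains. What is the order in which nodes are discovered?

Visit peer
peer → front
front → mirror
mirror → agent
agent → broker
broker → queue
agent → gate
gate → edge
edge → hub
hub → ingest
ingest → back
back → auth
back → root
back → shard
shard → router
agent → leaf

peer → front → mirror → agent → broker → queue → gate → edge → hub → ingest → back → auth → root → shard → router → leaf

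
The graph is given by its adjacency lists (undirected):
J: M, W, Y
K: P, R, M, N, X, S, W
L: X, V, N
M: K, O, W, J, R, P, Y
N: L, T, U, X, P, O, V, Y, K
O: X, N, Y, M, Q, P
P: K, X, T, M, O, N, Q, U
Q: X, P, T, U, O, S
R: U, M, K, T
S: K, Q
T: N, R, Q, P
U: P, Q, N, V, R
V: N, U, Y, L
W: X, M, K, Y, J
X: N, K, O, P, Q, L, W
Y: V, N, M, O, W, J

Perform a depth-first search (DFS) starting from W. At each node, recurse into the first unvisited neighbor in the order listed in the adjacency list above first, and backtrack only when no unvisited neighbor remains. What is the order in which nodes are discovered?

W → X → N → L → V → U → P → K → R → M → O → Y → J → Q → T → S

Visit W
W → X
X → N
N → L
L → V
V → U
U → P
P → K
K → R
R → M
M → O
O → Y
Y → J
O → Q
Q → T
Q → S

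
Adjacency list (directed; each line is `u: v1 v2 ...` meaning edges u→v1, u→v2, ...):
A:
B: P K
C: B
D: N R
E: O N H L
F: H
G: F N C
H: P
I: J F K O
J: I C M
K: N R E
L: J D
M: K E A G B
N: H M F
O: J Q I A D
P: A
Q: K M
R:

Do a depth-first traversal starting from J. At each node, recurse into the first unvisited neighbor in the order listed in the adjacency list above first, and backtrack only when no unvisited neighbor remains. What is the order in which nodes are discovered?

Visit J
J → I
I → F
F → H
H → P
P → A
I → K
K → N
N → M
M → E
E → O
O → Q
O → D
D → R
E → L
M → G
G → C
C → B

J, I, F, H, P, A, K, N, M, E, O, Q, D, R, L, G, C, B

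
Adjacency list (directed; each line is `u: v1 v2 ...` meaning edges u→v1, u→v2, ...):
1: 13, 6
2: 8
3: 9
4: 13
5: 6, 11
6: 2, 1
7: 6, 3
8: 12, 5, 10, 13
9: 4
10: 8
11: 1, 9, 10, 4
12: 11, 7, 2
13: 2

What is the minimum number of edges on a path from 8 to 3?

Level 0: 8
Level 1: 5, 10, 12, 13
Level 2: 2, 6, 7, 11
Level 3: 1, 3, 4, 9
3 first appears at level 3.

3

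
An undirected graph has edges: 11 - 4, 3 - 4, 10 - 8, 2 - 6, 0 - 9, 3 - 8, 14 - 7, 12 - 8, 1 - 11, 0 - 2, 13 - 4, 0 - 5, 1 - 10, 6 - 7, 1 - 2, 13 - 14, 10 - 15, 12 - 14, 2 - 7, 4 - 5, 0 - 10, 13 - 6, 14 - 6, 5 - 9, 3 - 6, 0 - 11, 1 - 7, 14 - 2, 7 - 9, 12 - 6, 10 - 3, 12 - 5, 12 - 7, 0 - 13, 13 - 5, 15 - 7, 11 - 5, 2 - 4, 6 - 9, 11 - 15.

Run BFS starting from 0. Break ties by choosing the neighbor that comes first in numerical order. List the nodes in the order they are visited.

0 -> 2 -> 5 -> 9 -> 10 -> 11 -> 13 -> 1 -> 4 -> 6 -> 7 -> 14 -> 12 -> 3 -> 8 -> 15

Visit 0; enqueue 2, 5, 9, 10, 11, 13 → queue [2, 5, 9, 10, 11, 13]
Visit 2; enqueue 1, 4, 6, 7, 14 → queue [5, 9, 10, 11, 13, 1, 4, 6, 7, 14]
Visit 5; enqueue 12 → queue [9, 10, 11, 13, 1, 4, 6, 7, 14, 12]
Visit 9 → queue [10, 11, 13, 1, 4, 6, 7, 14, 12]
Visit 10; enqueue 3, 8, 15 → queue [11, 13, 1, 4, 6, 7, 14, 12, 3, 8, 15]
Visit 11 → queue [13, 1, 4, 6, 7, 14, 12, 3, 8, 15]
Visit 13 → queue [1, 4, 6, 7, 14, 12, 3, 8, 15]
Visit 1 → queue [4, 6, 7, 14, 12, 3, 8, 15]
Visit 4 → queue [6, 7, 14, 12, 3, 8, 15]
Visit 6 → queue [7, 14, 12, 3, 8, 15]
Visit 7 → queue [14, 12, 3, 8, 15]
Visit 14 → queue [12, 3, 8, 15]
Visit 12 → queue [3, 8, 15]
Visit 3 → queue [8, 15]
Visit 8 → queue [15]
Visit 15 → queue []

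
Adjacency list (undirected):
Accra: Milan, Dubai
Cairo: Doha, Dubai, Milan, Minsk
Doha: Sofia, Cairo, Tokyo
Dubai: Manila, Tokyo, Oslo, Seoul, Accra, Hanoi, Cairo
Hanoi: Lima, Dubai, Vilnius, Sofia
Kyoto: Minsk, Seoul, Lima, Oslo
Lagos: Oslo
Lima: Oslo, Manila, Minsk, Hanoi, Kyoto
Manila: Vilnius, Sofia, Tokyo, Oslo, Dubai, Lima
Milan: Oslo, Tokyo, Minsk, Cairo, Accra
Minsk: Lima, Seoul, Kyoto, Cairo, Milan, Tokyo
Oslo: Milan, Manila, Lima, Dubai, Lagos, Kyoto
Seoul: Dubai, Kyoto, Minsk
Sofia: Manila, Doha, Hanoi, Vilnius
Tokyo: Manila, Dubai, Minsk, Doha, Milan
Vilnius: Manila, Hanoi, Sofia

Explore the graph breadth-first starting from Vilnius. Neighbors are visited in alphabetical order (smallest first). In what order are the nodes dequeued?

Visit Vilnius; enqueue Hanoi, Manila, Sofia → queue [Hanoi, Manila, Sofia]
Visit Hanoi; enqueue Dubai, Lima → queue [Manila, Sofia, Dubai, Lima]
Visit Manila; enqueue Oslo, Tokyo → queue [Sofia, Dubai, Lima, Oslo, Tokyo]
Visit Sofia; enqueue Doha → queue [Dubai, Lima, Oslo, Tokyo, Doha]
Visit Dubai; enqueue Accra, Cairo, Seoul → queue [Lima, Oslo, Tokyo, Doha, Accra, Cairo, Seoul]
Visit Lima; enqueue Kyoto, Minsk → queue [Oslo, Tokyo, Doha, Accra, Cairo, Seoul, Kyoto, Minsk]
Visit Oslo; enqueue Lagos, Milan → queue [Tokyo, Doha, Accra, Cairo, Seoul, Kyoto, Minsk, Lagos, Milan]
Visit Tokyo → queue [Doha, Accra, Cairo, Seoul, Kyoto, Minsk, Lagos, Milan]
Visit Doha → queue [Accra, Cairo, Seoul, Kyoto, Minsk, Lagos, Milan]
Visit Accra → queue [Cairo, Seoul, Kyoto, Minsk, Lagos, Milan]
Visit Cairo → queue [Seoul, Kyoto, Minsk, Lagos, Milan]
Visit Seoul → queue [Kyoto, Minsk, Lagos, Milan]
Visit Kyoto → queue [Minsk, Lagos, Milan]
Visit Minsk → queue [Lagos, Milan]
Visit Lagos → queue [Milan]
Visit Milan → queue []

Vilnius, Hanoi, Manila, Sofia, Dubai, Lima, Oslo, Tokyo, Doha, Accra, Cairo, Seoul, Kyoto, Minsk, Lagos, Milan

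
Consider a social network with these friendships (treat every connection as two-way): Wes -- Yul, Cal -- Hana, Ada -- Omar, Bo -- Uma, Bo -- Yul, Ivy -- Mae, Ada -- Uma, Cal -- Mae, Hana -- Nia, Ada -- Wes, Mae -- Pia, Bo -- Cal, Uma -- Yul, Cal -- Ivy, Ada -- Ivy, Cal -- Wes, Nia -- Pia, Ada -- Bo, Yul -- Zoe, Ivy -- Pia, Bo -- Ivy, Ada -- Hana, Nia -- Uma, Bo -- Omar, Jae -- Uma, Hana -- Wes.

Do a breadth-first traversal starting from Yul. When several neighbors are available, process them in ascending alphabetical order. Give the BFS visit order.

Yul, Bo, Uma, Wes, Zoe, Ada, Cal, Ivy, Omar, Jae, Nia, Hana, Mae, Pia

Visit Yul; enqueue Bo, Uma, Wes, Zoe → queue [Bo, Uma, Wes, Zoe]
Visit Bo; enqueue Ada, Cal, Ivy, Omar → queue [Uma, Wes, Zoe, Ada, Cal, Ivy, Omar]
Visit Uma; enqueue Jae, Nia → queue [Wes, Zoe, Ada, Cal, Ivy, Omar, Jae, Nia]
Visit Wes; enqueue Hana → queue [Zoe, Ada, Cal, Ivy, Omar, Jae, Nia, Hana]
Visit Zoe → queue [Ada, Cal, Ivy, Omar, Jae, Nia, Hana]
Visit Ada → queue [Cal, Ivy, Omar, Jae, Nia, Hana]
Visit Cal; enqueue Mae → queue [Ivy, Omar, Jae, Nia, Hana, Mae]
Visit Ivy; enqueue Pia → queue [Omar, Jae, Nia, Hana, Mae, Pia]
Visit Omar → queue [Jae, Nia, Hana, Mae, Pia]
Visit Jae → queue [Nia, Hana, Mae, Pia]
Visit Nia → queue [Hana, Mae, Pia]
Visit Hana → queue [Mae, Pia]
Visit Mae → queue [Pia]
Visit Pia → queue []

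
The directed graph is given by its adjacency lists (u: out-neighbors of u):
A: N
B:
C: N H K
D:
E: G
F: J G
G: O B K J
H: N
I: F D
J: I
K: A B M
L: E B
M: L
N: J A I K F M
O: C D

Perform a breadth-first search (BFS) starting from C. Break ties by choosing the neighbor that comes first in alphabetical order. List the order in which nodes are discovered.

C, H, K, N, A, B, M, F, I, J, L, G, D, E, O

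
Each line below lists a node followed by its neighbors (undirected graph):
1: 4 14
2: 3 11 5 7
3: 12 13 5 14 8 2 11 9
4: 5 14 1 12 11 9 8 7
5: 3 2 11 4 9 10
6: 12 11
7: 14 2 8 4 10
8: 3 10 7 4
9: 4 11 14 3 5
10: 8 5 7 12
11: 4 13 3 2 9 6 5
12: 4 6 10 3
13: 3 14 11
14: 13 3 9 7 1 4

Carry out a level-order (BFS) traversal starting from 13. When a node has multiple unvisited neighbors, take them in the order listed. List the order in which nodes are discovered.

13, 3, 14, 11, 12, 5, 8, 2, 9, 7, 1, 4, 6, 10

Visit 13; enqueue 3, 14, 11 → queue [3, 14, 11]
Visit 3; enqueue 12, 5, 8, 2, 9 → queue [14, 11, 12, 5, 8, 2, 9]
Visit 14; enqueue 7, 1, 4 → queue [11, 12, 5, 8, 2, 9, 7, 1, 4]
Visit 11; enqueue 6 → queue [12, 5, 8, 2, 9, 7, 1, 4, 6]
Visit 12; enqueue 10 → queue [5, 8, 2, 9, 7, 1, 4, 6, 10]
Visit 5 → queue [8, 2, 9, 7, 1, 4, 6, 10]
Visit 8 → queue [2, 9, 7, 1, 4, 6, 10]
Visit 2 → queue [9, 7, 1, 4, 6, 10]
Visit 9 → queue [7, 1, 4, 6, 10]
Visit 7 → queue [1, 4, 6, 10]
Visit 1 → queue [4, 6, 10]
Visit 4 → queue [6, 10]
Visit 6 → queue [10]
Visit 10 → queue []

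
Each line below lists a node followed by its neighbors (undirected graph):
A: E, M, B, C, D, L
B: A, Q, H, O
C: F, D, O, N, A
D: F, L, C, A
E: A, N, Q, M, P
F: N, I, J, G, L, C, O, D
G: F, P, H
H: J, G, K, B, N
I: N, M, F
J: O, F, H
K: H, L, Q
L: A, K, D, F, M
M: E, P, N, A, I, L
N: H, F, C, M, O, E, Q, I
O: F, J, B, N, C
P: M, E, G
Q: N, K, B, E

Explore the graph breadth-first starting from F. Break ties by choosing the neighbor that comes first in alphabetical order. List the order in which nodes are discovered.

F → C → D → G → I → J → L → N → O → A → H → P → M → K → E → Q → B

Visit F; enqueue C, D, G, I, J, L, N, O → queue [C, D, G, I, J, L, N, O]
Visit C; enqueue A → queue [D, G, I, J, L, N, O, A]
Visit D → queue [G, I, J, L, N, O, A]
Visit G; enqueue H, P → queue [I, J, L, N, O, A, H, P]
Visit I; enqueue M → queue [J, L, N, O, A, H, P, M]
Visit J → queue [L, N, O, A, H, P, M]
Visit L; enqueue K → queue [N, O, A, H, P, M, K]
Visit N; enqueue E, Q → queue [O, A, H, P, M, K, E, Q]
Visit O; enqueue B → queue [A, H, P, M, K, E, Q, B]
Visit A → queue [H, P, M, K, E, Q, B]
Visit H → queue [P, M, K, E, Q, B]
Visit P → queue [M, K, E, Q, B]
Visit M → queue [K, E, Q, B]
Visit K → queue [E, Q, B]
Visit E → queue [Q, B]
Visit Q → queue [B]
Visit B → queue []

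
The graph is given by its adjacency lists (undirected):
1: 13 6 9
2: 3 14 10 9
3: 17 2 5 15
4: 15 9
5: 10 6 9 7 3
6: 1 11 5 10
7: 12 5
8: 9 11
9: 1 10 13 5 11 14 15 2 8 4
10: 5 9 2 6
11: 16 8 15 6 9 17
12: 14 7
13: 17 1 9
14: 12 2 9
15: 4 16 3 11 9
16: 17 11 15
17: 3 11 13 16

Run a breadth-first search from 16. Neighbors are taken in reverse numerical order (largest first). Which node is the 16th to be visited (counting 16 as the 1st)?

7

Visit 16; enqueue 17, 15, 11 → queue [17, 15, 11]
Visit 17; enqueue 13, 3 → queue [15, 11, 13, 3]
Visit 15; enqueue 9, 4 → queue [11, 13, 3, 9, 4]
Visit 11; enqueue 8, 6 → queue [13, 3, 9, 4, 8, 6]
Visit 13; enqueue 1 → queue [3, 9, 4, 8, 6, 1]
Visit 3; enqueue 5, 2 → queue [9, 4, 8, 6, 1, 5, 2]
Visit 9; enqueue 14, 10 → queue [4, 8, 6, 1, 5, 2, 14, 10]
Visit 4 → queue [8, 6, 1, 5, 2, 14, 10]
Visit 8 → queue [6, 1, 5, 2, 14, 10]
Visit 6 → queue [1, 5, 2, 14, 10]
Visit 1 → queue [5, 2, 14, 10]
Visit 5; enqueue 7 → queue [2, 14, 10, 7]
Visit 2 → queue [14, 10, 7]
Visit 14; enqueue 12 → queue [10, 7, 12]
Visit 10 → queue [7, 12]
Visit 7 → queue [12]
Visit 12 → queue []

Visit order: 16, 17, 15, 11, 13, 3, 9, 4, 8, 6, 1, 5, 2, 14, 10, 7, 12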